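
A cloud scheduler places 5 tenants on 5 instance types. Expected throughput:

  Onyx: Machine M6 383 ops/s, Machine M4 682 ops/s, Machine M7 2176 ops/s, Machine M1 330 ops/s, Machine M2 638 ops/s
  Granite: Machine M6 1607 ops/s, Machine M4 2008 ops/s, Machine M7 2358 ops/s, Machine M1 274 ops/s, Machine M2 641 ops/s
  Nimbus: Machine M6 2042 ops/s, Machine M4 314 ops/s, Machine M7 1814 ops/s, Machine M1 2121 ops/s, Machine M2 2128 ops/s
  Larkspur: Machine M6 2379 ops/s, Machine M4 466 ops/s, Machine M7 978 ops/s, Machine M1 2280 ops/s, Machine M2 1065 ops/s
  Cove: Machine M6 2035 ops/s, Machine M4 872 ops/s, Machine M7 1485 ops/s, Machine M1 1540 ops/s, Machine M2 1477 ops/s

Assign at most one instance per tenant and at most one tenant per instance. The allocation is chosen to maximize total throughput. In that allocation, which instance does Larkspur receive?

Larkspur receives Machine M1.

Optimal: Onyx→Machine M7 (2176 ops/s), Granite→Machine M4 (2008 ops/s), Nimbus→Machine M2 (2128 ops/s), Larkspur→Machine M1 (2280 ops/s), Cove→Machine M6 (2035 ops/s) — total 2176+2008+2128+2280+2035 = 10627 ops/s.
Next-best assignment: Onyx→Machine M7, Granite→Machine M4, Nimbus→Machine M2, Larkspur→Machine M6, Cove→Machine M1 = 10231 ops/s.
Checked against all permutations: 10627 ops/s is optimal.
Larkspur's own top instance is Machine M6 (2379 ops/s), but forcing Larkspur→Machine M6 and reassigning the rest optimally gives only 10231 ops/s — worse by 396.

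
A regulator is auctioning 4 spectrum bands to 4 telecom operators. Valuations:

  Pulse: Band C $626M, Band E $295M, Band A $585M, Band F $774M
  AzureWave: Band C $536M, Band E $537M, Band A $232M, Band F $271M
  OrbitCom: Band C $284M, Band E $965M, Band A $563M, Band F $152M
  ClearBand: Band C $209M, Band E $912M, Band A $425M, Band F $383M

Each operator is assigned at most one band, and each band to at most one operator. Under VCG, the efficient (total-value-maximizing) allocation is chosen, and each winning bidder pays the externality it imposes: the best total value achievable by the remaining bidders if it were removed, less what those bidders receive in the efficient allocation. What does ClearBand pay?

ClearBand pays $402M.

Efficient allocation: Pulse→Band F ($774M), AzureWave→Band C ($536M), OrbitCom→Band A ($563M), ClearBand→Band E ($912M); total welfare W = $2785M.
ClearBand receives Band E at value $912M, so the others get W − 912 = $1873M.
Without ClearBand: best allocation of the remaining 3 bidders over all 4 bands is Pulse→Band F ($774M), AzureWave→Band C ($536M), OrbitCom→Band E ($965M), total $2275M.
VCG payment = (others' best without ClearBand) − (others' welfare with ClearBand) = 2275 − 1873 = $402M.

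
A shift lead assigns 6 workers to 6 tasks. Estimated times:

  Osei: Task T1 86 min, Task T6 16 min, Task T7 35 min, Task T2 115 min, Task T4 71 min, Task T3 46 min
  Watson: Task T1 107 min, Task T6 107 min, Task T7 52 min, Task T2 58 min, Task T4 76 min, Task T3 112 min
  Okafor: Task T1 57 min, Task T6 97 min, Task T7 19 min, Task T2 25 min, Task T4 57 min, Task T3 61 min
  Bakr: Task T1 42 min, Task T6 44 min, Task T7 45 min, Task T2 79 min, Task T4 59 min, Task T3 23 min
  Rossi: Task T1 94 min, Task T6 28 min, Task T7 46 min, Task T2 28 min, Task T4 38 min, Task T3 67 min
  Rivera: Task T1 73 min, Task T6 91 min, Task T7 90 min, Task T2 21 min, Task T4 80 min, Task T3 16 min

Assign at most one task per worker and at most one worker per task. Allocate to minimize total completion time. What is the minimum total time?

Min total: 189 min

Optimal: Osei→Task T6 (16 min), Watson→Task T7 (52 min), Okafor→Task T2 (25 min), Bakr→Task T1 (42 min), Rossi→Task T4 (38 min), Rivera→Task T3 (16 min) — total 16+52+25+42+38+16 = 189 min.
Column-greedy (each task in turn goes to its cheapest remaining worker) gives 248 min, worse by 59.
Checked against all permutations: 189 min is optimal.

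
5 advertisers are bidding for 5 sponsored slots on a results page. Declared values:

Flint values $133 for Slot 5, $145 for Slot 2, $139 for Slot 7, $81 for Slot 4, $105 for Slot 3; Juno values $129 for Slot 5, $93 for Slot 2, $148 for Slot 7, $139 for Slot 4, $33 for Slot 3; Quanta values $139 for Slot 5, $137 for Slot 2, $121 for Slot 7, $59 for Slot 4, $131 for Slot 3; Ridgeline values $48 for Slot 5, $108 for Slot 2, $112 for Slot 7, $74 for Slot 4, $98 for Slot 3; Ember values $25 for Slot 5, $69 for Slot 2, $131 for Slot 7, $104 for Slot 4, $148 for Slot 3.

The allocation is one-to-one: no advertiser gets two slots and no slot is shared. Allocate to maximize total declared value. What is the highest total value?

Optimal: Flint→Slot 2 ($145), Juno→Slot 4 ($139), Quanta→Slot 5 ($139), Ridgeline→Slot 7 ($112), Ember→Slot 3 ($148) — total 145+139+139+112+148 = $683.
Row-greedy (each advertiser in turn takes its best remaining slot) gives $634, worse by 49.
Next-best assignment: Flint→Slot 7, Juno→Slot 4, Quanta→Slot 5, Ridgeline→Slot 2, Ember→Slot 3 = $673.

Maximum total: $683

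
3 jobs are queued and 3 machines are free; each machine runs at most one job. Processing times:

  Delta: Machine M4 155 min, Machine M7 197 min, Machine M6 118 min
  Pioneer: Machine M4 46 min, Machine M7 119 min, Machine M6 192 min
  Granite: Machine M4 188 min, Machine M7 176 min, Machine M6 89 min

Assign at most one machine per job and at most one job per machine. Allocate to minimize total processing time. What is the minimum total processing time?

Minimum total: 332 min

Optimal: Delta→Machine M7 (197 min), Pioneer→Machine M4 (46 min), Granite→Machine M6 (89 min) — total 197+46+89 = 332 min.
Column-greedy (each machine in turn goes to its cheapest remaining job) gives 340 min, worse by 8.
Next-best assignment: Delta→Machine M6, Pioneer→Machine M4, Granite→Machine M7 = 340 min.
Every other assignment is strictly worse.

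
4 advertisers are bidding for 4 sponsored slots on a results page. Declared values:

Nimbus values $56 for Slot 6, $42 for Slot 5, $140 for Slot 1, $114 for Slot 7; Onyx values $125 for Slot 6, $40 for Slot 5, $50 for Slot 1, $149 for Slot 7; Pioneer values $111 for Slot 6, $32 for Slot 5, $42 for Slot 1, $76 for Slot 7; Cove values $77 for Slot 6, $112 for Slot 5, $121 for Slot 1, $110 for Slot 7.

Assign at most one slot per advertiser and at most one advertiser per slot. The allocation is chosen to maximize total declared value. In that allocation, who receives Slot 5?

Cove receives Slot 5.

This is a one-to-one assignment (maximum-weight bipartite matching).
Optimal: Nimbus→Slot 1 ($140), Onyx→Slot 7 ($149), Pioneer→Slot 6 ($111), Cove→Slot 5 ($112) — total 140+149+111+112 = $512.
Column-greedy (each slot in turn goes to its best remaining advertiser) gives $453, worse by 59.
Next-best assignment: Nimbus→Slot 1, Onyx→Slot 6, Pioneer→Slot 7, Cove→Slot 5 = $453.
Cove's own top slot is Slot 1 ($121), but forcing Cove→Slot 1 and reassigning the rest optimally gives only $423 — worse by 89.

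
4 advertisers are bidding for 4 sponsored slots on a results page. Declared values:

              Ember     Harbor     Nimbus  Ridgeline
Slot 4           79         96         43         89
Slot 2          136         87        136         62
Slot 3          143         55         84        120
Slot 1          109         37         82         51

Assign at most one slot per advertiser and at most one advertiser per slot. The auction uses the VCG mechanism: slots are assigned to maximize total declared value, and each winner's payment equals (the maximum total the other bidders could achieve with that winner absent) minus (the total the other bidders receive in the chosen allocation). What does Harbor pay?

Harbor pays $3.

Efficient allocation: Ember→Slot 1 ($109), Harbor→Slot 4 ($96), Nimbus→Slot 2 ($136), Ridgeline→Slot 3 ($120); total welfare W = $461.
Harbor receives Slot 4 at value $96, so the others get W − 96 = $365.
Without Harbor: best allocation of the remaining 3 bidders over all 4 slots is Ember→Slot 3 ($143), Nimbus→Slot 2 ($136), Ridgeline→Slot 4 ($89), total $368.
VCG payment = (others' best without Harbor) − (others' welfare with Harbor) = 368 − 365 = $3.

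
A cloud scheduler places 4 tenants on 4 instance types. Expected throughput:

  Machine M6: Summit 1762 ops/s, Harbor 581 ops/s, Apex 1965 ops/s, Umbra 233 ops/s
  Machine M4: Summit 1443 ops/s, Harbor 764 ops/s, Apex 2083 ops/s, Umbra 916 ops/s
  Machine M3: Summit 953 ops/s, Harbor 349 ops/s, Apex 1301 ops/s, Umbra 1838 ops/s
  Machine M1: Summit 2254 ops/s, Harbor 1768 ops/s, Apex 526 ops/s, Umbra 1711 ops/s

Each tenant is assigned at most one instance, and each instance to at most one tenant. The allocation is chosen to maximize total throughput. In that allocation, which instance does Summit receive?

Optimal: Summit→Machine M6 (1762 ops/s), Harbor→Machine M1 (1768 ops/s), Apex→Machine M4 (2083 ops/s), Umbra→Machine M3 (1838 ops/s) — total 1762+1768+2083+1838 = 7451 ops/s.
Column-greedy (each instance in turn goes to its best remaining tenant) gives 7014 ops/s, worse by 437.
Summit's own top instance is Machine M1 (2254 ops/s), but forcing Summit→Machine M1 and reassigning the rest optimally gives only 6821 ops/s — worse by 630.

Summit receives Machine M6.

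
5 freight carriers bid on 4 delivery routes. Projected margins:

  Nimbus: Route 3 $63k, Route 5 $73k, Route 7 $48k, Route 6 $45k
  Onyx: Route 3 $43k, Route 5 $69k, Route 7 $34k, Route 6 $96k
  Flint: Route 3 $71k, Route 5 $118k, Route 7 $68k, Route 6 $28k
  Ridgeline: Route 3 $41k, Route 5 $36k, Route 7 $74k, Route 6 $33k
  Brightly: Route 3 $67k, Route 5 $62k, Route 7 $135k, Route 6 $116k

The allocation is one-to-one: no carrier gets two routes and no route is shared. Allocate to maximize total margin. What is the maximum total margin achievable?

Max total: $412k

Optimal: Nimbus→Route 3 ($63k), Flint→Route 5 ($118k), Brightly→Route 7 ($135k), Onyx→Route 6 ($96k) — total 63+118+135+96 = $412k.
Row-greedy (each carrier in turn takes its best remaining route) gives $314k, worse by 98.
Next-best assignment: Ridgeline→Route 3, Flint→Route 5, Brightly→Route 7, Onyx→Route 6 = $390k.
Swapping Onyx↔Flint (Onyx→Route 5 $69k, Flint→Route 6 $28k) loses 117.
Checked against all permutations: $412k is optimal.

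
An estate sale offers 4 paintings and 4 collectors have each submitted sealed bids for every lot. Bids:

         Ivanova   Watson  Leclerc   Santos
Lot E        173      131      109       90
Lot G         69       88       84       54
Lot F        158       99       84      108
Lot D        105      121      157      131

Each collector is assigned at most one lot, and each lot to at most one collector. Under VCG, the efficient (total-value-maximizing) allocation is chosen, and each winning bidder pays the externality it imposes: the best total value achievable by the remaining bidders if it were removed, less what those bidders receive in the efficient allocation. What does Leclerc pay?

Leclerc pays $51.

Efficient allocation: Ivanova→Lot E ($173), Watson→Lot G ($88), Leclerc→Lot D ($157), Santos→Lot F ($108); total welfare W = $526.
Leclerc receives Lot D at value $157, so the others get W − 157 = $369.
Without Leclerc: best allocation of the remaining 3 bidders over all 4 lots is Ivanova→Lot F ($158), Watson→Lot E ($131), Santos→Lot D ($131), total $420.
VCG payment = (others' best without Leclerc) − (others' welfare with Leclerc) = 420 − 369 = $51.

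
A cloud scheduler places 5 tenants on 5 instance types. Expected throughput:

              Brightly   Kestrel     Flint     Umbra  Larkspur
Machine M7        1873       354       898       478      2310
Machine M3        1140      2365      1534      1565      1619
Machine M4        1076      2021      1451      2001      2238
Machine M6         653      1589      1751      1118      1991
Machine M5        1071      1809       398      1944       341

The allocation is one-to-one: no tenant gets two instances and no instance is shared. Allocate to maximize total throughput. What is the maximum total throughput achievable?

Maximum total: 10171 ops/s

Optimal: Brightly→Machine M7 (1873 ops/s), Kestrel→Machine M3 (2365 ops/s), Flint→Machine M6 (1751 ops/s), Umbra→Machine M5 (1944 ops/s), Larkspur→Machine M4 (2238 ops/s) — total 1873+2365+1751+1944+2238 = 10171 ops/s.
Row-greedy (each tenant in turn takes its best remaining instance) gives 8331 ops/s, worse by 1840.
Checked against all permutations: 10171 ops/s is optimal.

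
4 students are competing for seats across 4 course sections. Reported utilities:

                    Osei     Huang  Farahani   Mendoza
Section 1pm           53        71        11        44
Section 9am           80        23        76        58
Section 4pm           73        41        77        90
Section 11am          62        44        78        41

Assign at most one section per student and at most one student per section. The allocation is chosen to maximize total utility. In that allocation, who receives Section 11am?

Optimal: Osei→Section 9am (80 points), Huang→Section 1pm (71 points), Farahani→Section 11am (78 points), Mendoza→Section 4pm (90 points) — total 80+71+78+90 = 319 points.
Swapping Huang↔Mendoza (Huang→Section 4pm 41 points, Mendoza→Section 1pm 44 points) loses 76.

Farahani receives Section 11am.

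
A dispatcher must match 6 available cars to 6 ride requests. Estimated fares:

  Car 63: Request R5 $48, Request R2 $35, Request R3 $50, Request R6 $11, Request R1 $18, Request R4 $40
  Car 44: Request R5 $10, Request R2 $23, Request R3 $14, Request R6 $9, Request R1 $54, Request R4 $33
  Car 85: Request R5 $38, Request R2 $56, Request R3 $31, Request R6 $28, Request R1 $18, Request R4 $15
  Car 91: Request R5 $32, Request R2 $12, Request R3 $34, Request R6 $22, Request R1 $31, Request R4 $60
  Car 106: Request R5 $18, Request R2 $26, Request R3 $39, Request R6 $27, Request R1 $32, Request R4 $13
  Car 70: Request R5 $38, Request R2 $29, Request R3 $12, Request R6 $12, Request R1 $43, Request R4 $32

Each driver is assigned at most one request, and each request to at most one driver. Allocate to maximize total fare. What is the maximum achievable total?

This is the linear assignment problem.
Optimal: Car 63→Request R3 ($50), Car 44→Request R1 ($54), Car 85→Request R2 ($56), Car 91→Request R4 ($60), Car 106→Request R6 ($27), Car 70→Request R5 ($38) — total 50+54+56+60+27+38 = $285.
Column-greedy (each request in turn goes to its best remaining driver) gives $251, worse by 34.
Swapping Car 91↔Car 44 (Car 91→Request R1 $31, Car 44→Request R4 $33) loses 50.

Max total: $285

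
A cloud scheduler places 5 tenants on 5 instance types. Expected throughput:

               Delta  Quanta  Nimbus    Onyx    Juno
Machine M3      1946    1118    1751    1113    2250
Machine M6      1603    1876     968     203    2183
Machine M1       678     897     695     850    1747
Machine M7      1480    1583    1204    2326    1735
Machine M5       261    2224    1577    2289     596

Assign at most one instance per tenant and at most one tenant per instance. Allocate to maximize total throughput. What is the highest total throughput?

Treat this as an assignment problem: match each tenant to one instance.
Optimal: Delta→Machine M6 (1603 ops/s), Quanta→Machine M5 (2224 ops/s), Nimbus→Machine M3 (1751 ops/s), Onyx→Machine M7 (2326 ops/s), Juno→Machine M1 (1747 ops/s) — total 1603+2224+1751+2326+1747 = 9651 ops/s.
Column-greedy (each instance in turn goes to its best remaining tenant) gives 8033 ops/s, worse by 1618.
Next-best assignment: Delta→Machine M3, Quanta→Machine M6, Nimbus→Machine M5, Onyx→Machine M7, Juno→Machine M1 = 9472 ops/s.
Swapping Quanta↔Onyx (Quanta→Machine M7 1583 ops/s, Onyx→Machine M5 2289 ops/s) loses 678.

Maximum total: 9651 ops/s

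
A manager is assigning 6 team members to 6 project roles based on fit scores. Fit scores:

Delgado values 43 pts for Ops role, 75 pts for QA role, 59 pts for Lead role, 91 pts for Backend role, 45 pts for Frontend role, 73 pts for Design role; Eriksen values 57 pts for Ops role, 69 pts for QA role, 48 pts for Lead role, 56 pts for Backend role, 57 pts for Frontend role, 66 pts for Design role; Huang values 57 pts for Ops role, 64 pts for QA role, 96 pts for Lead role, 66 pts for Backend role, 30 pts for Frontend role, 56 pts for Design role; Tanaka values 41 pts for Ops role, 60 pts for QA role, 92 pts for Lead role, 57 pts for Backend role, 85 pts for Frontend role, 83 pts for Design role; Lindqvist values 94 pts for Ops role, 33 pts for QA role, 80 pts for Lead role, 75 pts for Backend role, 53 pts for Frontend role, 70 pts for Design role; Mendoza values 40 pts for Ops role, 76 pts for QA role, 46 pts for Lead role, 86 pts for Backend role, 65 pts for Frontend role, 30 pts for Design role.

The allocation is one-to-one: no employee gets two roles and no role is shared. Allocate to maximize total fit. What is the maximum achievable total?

Max total: 508 pts

Optimal: Delgado→Backend role (91 pts), Eriksen→Design role (66 pts), Huang→Lead role (96 pts), Tanaka→Frontend role (85 pts), Lindqvist→Ops role (94 pts), Mendoza→QA role (76 pts) — total 91+66+96+85+94+76 = 508 pts.
No other one-to-one assignment exceeds 508 pts.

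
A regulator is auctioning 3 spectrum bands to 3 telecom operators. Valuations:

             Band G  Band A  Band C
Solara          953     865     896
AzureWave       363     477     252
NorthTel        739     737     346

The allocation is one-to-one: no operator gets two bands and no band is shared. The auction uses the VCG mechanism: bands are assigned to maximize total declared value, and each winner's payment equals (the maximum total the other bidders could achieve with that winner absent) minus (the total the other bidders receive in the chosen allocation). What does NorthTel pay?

Efficient allocation: Solara→Band C ($896M), AzureWave→Band A ($477M), NorthTel→Band G ($739M); total welfare W = $2112M.
NorthTel receives Band G at value $739M, so the others get W − 739 = $1373M.
Without NorthTel: best allocation of the remaining 2 bidders over all 3 bands is Solara→Band G ($953M), AzureWave→Band A ($477M), total $1430M.
VCG payment = (others' best without NorthTel) − (others' welfare with NorthTel) = 1430 − 1373 = $57M.

NorthTel pays $57M.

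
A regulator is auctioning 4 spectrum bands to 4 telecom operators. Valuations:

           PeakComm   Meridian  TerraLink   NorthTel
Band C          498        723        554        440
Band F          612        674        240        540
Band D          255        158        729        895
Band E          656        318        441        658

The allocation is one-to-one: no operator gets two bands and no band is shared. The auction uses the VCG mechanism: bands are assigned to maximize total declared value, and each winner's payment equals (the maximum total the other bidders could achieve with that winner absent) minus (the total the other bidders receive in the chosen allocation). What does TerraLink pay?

TerraLink pays $49M.

Efficient allocation: PeakComm→Band E ($656M), Meridian→Band F ($674M), TerraLink→Band C ($554M), NorthTel→Band D ($895M); total welfare W = $2779M.
TerraLink receives Band C at value $554M, so the others get W − 554 = $2225M.
Without TerraLink: best allocation of the remaining 3 bidders over all 4 bands is PeakComm→Band E ($656M), Meridian→Band C ($723M), NorthTel→Band D ($895M), total $2274M.
VCG payment = (others' best without TerraLink) − (others' welfare with TerraLink) = 2274 − 2225 = $49M.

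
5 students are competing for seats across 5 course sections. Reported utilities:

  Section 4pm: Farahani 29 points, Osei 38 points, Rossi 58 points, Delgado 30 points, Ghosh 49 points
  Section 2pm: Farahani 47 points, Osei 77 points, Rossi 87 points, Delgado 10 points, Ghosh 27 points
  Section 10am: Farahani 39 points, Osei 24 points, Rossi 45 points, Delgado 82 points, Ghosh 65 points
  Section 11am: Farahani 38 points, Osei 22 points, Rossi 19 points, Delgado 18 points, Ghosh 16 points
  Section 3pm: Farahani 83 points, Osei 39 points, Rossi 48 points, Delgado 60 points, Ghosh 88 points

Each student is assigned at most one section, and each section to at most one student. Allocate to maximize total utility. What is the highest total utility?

Maximum total: 343 points

This is the linear assignment problem.
Optimal: Farahani→Section 11am (38 points), Osei→Section 2pm (77 points), Rossi→Section 4pm (58 points), Delgado→Section 10am (82 points), Ghosh→Section 3pm (88 points) — total 38+77+58+82+88 = 343 points.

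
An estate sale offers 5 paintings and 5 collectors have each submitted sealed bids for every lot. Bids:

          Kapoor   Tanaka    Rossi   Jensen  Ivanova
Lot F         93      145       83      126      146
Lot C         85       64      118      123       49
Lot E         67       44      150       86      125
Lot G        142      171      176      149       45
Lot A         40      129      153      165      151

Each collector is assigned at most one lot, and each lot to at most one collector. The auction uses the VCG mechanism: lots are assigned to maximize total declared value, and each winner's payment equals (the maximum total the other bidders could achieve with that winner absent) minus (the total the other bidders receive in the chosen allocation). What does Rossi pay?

Efficient allocation: Kapoor→Lot C ($85), Tanaka→Lot G ($171), Rossi→Lot E ($150), Jensen→Lot A ($165), Ivanova→Lot F ($146); total welfare W = $717.
Rossi receives Lot E at value $150, so the others get W − 150 = $567.
Without Rossi: best allocation of the remaining 4 bidders over all 5 lots is Kapoor→Lot G ($142), Tanaka→Lot F ($145), Jensen→Lot A ($165), Ivanova→Lot E ($125), total $577.
VCG payment = (others' best without Rossi) − (others' welfare with Rossi) = 577 − 567 = $10.

Rossi pays $10.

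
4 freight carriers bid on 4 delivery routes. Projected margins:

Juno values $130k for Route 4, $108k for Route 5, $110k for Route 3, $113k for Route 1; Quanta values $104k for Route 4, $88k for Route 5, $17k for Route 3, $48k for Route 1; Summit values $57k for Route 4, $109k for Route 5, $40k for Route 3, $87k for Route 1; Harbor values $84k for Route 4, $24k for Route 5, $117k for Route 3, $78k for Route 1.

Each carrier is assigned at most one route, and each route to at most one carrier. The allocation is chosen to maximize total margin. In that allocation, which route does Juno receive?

Juno receives Route 1.

Optimal: Juno→Route 1 ($113k), Quanta→Route 4 ($104k), Summit→Route 5 ($109k), Harbor→Route 3 ($117k) — total 113+104+109+117 = $443k.
Max-entry greedy (repeatedly take the single best remaining cell) gives $404k, worse by 39.
Every other assignment is strictly worse.
Juno's own top route is Route 4 ($130k), but forcing Juno→Route 4 and reassigning the rest optimally gives only $422k — worse by 21.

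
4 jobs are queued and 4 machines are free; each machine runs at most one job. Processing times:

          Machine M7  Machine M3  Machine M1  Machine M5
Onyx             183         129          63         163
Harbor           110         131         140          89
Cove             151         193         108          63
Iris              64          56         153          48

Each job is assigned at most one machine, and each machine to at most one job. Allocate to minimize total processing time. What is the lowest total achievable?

Optimal: Onyx→Machine M1 (63 min), Harbor→Machine M7 (110 min), Cove→Machine M5 (63 min), Iris→Machine M3 (56 min) — total 63+110+63+56 = 292 min.
Column-greedy (each machine in turn goes to its cheapest remaining job) gives 390 min, worse by 98.
Next-best assignment: Onyx→Machine M1, Harbor→Machine M3, Cove→Machine M5, Iris→Machine M7 = 321 min.
Checked against all permutations: 292 min is optimal.

Min total: 292 min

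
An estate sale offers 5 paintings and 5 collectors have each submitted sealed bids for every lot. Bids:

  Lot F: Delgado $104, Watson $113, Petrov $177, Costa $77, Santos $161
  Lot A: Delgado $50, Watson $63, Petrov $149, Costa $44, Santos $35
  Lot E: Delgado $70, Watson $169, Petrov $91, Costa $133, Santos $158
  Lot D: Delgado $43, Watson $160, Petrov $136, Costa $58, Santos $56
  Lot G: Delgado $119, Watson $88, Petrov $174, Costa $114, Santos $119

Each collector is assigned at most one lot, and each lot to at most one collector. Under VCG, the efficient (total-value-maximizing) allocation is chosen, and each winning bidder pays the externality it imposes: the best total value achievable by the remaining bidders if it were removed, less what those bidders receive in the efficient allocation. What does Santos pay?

Santos pays $28.

Efficient allocation: Delgado→Lot G ($119), Watson→Lot D ($160), Petrov→Lot A ($149), Costa→Lot E ($133), Santos→Lot F ($161); total welfare W = $722.
Santos receives Lot F at value $161, so the others get W − 161 = $561.
Without Santos: best allocation of the remaining 4 bidders over all 5 lots is Delgado→Lot G ($119), Watson→Lot D ($160), Petrov→Lot F ($177), Costa→Lot E ($133), total $589.
VCG payment = (others' best without Santos) − (others' welfare with Santos) = 589 − 561 = $28.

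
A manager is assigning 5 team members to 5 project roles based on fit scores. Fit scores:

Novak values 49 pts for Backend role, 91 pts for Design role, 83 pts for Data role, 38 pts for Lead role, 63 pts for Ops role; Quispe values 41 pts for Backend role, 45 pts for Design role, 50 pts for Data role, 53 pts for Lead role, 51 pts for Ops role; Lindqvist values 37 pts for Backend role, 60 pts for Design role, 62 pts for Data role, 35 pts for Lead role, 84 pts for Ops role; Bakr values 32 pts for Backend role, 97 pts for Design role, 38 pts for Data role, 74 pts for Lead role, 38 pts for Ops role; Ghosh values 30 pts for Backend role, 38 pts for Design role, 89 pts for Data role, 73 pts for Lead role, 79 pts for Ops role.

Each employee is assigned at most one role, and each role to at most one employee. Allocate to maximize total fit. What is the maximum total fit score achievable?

Maximum total: 379 pts

Optimal: Novak→Design role (91 pts), Quispe→Backend role (41 pts), Lindqvist→Ops role (84 pts), Bakr→Lead role (74 pts), Ghosh→Data role (89 pts) — total 91+41+84+74+89 = 379 pts.
Column-greedy (each role in turn goes to its best remaining employee) gives 372 pts, worse by 7.
Next-best assignment: Novak→Data role, Quispe→Backend role, Lindqvist→Ops role, Bakr→Design role, Ghosh→Lead role = 378 pts.
Swapping Novak↔Lindqvist (Novak→Ops role 63 pts, Lindqvist→Design role 60 pts) loses 52.
No other one-to-one assignment exceeds 379 pts.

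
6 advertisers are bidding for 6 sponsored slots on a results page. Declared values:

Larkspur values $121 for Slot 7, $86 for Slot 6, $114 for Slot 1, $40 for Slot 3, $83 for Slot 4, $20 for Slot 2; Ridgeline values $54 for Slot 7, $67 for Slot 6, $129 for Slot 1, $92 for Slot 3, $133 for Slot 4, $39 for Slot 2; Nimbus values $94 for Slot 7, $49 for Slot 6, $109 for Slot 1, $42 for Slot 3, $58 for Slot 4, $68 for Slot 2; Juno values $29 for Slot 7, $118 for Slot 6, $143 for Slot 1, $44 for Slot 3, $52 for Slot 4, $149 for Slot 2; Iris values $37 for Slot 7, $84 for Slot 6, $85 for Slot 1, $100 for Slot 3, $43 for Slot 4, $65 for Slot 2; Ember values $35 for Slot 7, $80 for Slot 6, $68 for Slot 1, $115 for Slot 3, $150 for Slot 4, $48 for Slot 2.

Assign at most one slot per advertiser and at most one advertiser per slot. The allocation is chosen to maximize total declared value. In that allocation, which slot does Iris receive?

Optimal: Larkspur→Slot 7 ($121), Ridgeline→Slot 4 ($133), Nimbus→Slot 1 ($109), Juno→Slot 2 ($149), Iris→Slot 6 ($84), Ember→Slot 3 ($115) — total 121+133+109+149+84+115 = $711.
Swapping Larkspur↔Nimbus (Larkspur→Slot 1 $114, Nimbus→Slot 7 $94) loses 22.
Iris's own top slot is Slot 3 ($100), but forcing Iris→Slot 3 and reassigning the rest optimally gives only $708 — worse by 3.

Iris receives Slot 6.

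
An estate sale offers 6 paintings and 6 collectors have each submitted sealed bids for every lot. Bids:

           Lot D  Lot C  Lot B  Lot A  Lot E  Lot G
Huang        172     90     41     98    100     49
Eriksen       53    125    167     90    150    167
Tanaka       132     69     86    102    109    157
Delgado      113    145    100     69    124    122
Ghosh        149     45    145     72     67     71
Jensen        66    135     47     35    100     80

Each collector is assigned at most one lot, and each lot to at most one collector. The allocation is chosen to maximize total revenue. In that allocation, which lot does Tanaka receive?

Tanaka receives Lot A.

Optimal: Huang→Lot D ($172), Eriksen→Lot G ($167), Tanaka→Lot A ($102), Delgado→Lot E ($124), Ghosh→Lot B ($145), Jensen→Lot C ($135) — total 172+167+102+124+145+135 = $845.
Row-greedy (each collector in turn takes its best remaining lot) gives $813, worse by 32.
Next-best assignment: Huang→Lot D, Eriksen→Lot G, Tanaka→Lot A, Delgado→Lot C, Ghosh→Lot B, Jensen→Lot E = $831.
Swapping Ghosh↔Jensen (Ghosh→Lot C $45, Jensen→Lot B $47) loses 188.
Tanaka's own top lot is Lot G ($157), but forcing Tanaka→Lot G and reassigning the rest optimally gives only $830 — worse by 15.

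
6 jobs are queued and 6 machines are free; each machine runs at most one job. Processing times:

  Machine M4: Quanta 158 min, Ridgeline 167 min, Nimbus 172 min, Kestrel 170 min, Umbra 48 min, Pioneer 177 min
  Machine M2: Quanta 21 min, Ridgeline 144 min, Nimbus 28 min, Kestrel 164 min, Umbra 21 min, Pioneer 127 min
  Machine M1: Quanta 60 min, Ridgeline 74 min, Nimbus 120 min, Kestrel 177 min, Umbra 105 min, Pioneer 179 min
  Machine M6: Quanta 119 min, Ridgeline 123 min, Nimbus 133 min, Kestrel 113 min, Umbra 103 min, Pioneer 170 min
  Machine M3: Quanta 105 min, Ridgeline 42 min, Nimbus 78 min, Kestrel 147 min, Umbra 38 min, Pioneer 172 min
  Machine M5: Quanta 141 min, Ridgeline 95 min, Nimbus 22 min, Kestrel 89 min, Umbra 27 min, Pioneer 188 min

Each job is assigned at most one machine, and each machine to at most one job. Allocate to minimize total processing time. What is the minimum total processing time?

This is the linear assignment problem.
Optimal: Quanta→Machine M1 (60 min), Ridgeline→Machine M3 (42 min), Nimbus→Machine M5 (22 min), Kestrel→Machine M6 (113 min), Umbra→Machine M4 (48 min), Pioneer→Machine M2 (127 min) — total 60+42+22+113+48+127 = 412 min.
Min-entry greedy (repeatedly take the single cheapest remaining cell) gives 445 min, worse by 33.

Min total: 412 min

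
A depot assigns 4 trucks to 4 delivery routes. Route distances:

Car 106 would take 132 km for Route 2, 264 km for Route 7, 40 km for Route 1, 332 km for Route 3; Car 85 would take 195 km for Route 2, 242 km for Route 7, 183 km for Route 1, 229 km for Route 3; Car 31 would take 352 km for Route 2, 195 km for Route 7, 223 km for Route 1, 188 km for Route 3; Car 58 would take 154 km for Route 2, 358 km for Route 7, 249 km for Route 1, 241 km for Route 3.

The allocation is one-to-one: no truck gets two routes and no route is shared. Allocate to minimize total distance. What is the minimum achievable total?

Optimal: Car 106→Route 1 (40 km), Car 85→Route 3 (229 km), Car 31→Route 7 (195 km), Car 58→Route 2 (154 km) — total 40+229+195+154 = 618 km.
Row-greedy (each truck in turn takes its cheapest remaining route) gives 781 km, worse by 163.

Min total: 618 km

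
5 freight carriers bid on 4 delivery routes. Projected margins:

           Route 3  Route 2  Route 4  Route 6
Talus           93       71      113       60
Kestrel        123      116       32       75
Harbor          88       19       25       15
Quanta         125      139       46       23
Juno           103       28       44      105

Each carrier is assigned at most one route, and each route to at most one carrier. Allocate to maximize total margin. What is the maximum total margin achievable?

Maximum total: $480k

Optimal: Kestrel→Route 3 ($123k), Quanta→Route 2 ($139k), Talus→Route 4 ($113k), Juno→Route 6 ($105k) — total 123+139+113+105 = $480k.
Row-greedy (each carrier in turn takes its best remaining route) gives $278k, worse by 202.
Next-best assignment: Quanta→Route 3, Kestrel→Route 2, Talus→Route 4, Juno→Route 6 = $459k.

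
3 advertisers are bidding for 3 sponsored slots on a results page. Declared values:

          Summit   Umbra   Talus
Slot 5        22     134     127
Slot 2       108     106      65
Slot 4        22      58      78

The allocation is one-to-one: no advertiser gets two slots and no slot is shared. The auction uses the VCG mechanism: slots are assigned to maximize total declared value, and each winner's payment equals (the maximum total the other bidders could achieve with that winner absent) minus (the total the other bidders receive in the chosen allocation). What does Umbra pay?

Umbra pays $49.

Efficient allocation: Summit→Slot 2 ($108), Umbra→Slot 5 ($134), Talus→Slot 4 ($78); total welfare W = $320.
Umbra receives Slot 5 at value $134, so the others get W − 134 = $186.
Without Umbra: best allocation of the remaining 2 bidders over all 3 slots is Summit→Slot 2 ($108), Talus→Slot 5 ($127), total $235.
VCG payment = (others' best without Umbra) − (others' welfare with Umbra) = 235 − 186 = $49.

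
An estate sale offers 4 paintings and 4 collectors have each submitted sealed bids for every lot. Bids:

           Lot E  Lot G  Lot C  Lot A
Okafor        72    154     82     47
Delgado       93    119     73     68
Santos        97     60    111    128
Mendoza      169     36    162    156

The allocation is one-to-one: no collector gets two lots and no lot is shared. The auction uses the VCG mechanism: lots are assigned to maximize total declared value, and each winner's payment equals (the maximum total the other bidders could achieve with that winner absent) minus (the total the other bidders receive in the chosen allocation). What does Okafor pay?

Okafor pays $33.

Efficient allocation: Okafor→Lot G ($154), Delgado→Lot E ($93), Santos→Lot A ($128), Mendoza→Lot C ($162); total welfare W = $537.
Okafor receives Lot G at value $154, so the others get W − 154 = $383.
Without Okafor: best allocation of the remaining 3 bidders over all 4 lots is Delgado→Lot G ($119), Santos→Lot A ($128), Mendoza→Lot E ($169), total $416.
VCG payment = (others' best without Okafor) − (others' welfare with Okafor) = 416 − 383 = $33.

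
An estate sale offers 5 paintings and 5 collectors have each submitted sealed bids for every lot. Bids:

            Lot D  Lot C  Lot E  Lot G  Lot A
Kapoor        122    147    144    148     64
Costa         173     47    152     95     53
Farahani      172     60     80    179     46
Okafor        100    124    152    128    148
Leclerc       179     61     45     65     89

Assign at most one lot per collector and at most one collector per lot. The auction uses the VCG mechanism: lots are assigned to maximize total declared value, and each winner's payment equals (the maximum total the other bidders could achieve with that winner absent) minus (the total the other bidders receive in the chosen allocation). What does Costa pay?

Efficient allocation: Kapoor→Lot C ($147), Costa→Lot E ($152), Farahani→Lot G ($179), Okafor→Lot A ($148), Leclerc→Lot D ($179); total welfare W = $805.
Costa receives Lot E at value $152, so the others get W − 152 = $653.
Without Costa: best allocation of the remaining 4 bidders over all 5 lots is Kapoor→Lot C ($147), Farahani→Lot G ($179), Okafor→Lot E ($152), Leclerc→Lot D ($179), total $657.
VCG payment = (others' best without Costa) − (others' welfare with Costa) = 657 − 653 = $4.

Costa pays $4.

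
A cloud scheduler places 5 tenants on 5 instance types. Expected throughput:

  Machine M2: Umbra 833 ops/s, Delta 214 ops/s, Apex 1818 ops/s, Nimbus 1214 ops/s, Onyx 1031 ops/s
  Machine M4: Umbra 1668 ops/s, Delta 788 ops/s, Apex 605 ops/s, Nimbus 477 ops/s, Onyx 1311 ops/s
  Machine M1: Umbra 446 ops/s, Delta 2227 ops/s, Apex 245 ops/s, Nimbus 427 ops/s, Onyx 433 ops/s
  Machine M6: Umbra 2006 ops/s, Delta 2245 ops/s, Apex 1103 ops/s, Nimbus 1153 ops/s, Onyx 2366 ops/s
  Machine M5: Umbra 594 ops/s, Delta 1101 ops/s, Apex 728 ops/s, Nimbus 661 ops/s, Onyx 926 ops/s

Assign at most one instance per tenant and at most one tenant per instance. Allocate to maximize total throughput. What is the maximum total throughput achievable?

This is the linear assignment problem.
Optimal: Umbra→Machine M4 (1668 ops/s), Delta→Machine M1 (2227 ops/s), Apex→Machine M2 (1818 ops/s), Nimbus→Machine M5 (661 ops/s), Onyx→Machine M6 (2366 ops/s) — total 1668+2227+1818+661+2366 = 8740 ops/s.
Row-greedy (each tenant in turn takes its best remaining instance) gives 8023 ops/s, worse by 717.
Next-best assignment: Umbra→Machine M4, Delta→Machine M1, Apex→Machine M5, Nimbus→Machine M2, Onyx→Machine M6 = 8203 ops/s.

Max total: 8740 ops/s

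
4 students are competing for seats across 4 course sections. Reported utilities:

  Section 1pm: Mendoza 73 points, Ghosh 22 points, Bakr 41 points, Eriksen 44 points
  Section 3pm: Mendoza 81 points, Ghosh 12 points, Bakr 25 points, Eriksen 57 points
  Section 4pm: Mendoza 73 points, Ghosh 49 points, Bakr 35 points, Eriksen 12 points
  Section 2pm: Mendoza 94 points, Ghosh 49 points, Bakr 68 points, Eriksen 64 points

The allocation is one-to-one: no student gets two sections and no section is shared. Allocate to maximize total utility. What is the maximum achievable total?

Maximum total: 247 points

Treat this as an assignment problem: match each student to one section.
Optimal: Mendoza→Section 1pm (73 points), Ghosh→Section 4pm (49 points), Bakr→Section 2pm (68 points), Eriksen→Section 3pm (57 points) — total 73+49+68+57 = 247 points.
Max-entry greedy (repeatedly take the single best remaining cell) gives 241 points, worse by 6.
Next-best assignment: Mendoza→Section 3pm, Ghosh→Section 4pm, Bakr→Section 2pm, Eriksen→Section 1pm = 242 points.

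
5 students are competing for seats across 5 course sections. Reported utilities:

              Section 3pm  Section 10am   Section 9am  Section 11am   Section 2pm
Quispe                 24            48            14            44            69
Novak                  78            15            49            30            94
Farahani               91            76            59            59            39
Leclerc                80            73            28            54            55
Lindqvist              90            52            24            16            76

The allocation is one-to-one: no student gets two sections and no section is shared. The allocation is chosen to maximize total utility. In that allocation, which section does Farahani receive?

This is a one-to-one assignment (maximum-weight bipartite matching).
Optimal: Quispe→Section 11am (44 points), Novak→Section 2pm (94 points), Farahani→Section 9am (59 points), Leclerc→Section 10am (73 points), Lindqvist→Section 3pm (90 points) — total 44+94+59+73+90 = 360 points.
Max-entry greedy (repeatedly take the single best remaining cell) gives 326 points, worse by 34.
Farahani's own top section is Section 3pm (91 points), but forcing Farahani→Section 3pm and reassigning the rest optimally gives only 333 points — worse by 27.

Farahani receives Section 9am.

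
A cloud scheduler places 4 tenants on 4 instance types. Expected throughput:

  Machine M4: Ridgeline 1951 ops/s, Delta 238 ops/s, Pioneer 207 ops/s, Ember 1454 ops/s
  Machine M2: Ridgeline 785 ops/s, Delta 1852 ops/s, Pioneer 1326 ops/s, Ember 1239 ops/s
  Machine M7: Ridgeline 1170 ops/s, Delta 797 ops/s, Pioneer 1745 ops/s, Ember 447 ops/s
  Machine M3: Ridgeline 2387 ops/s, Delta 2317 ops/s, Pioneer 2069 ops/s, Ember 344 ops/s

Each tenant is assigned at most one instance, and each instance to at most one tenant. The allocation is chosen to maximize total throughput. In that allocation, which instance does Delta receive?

Treat this as an assignment problem: match each tenant to one instance.
Optimal: Ridgeline→Machine M3 (2387 ops/s), Delta→Machine M2 (1852 ops/s), Pioneer→Machine M7 (1745 ops/s), Ember→Machine M4 (1454 ops/s) — total 2387+1852+1745+1454 = 7438 ops/s.
Column-greedy (each instance in turn goes to its best remaining tenant) gives 5892 ops/s, worse by 1546.
Next-best assignment: Ridgeline→Machine M4, Delta→Machine M3, Pioneer→Machine M7, Ember→Machine M2 = 7252 ops/s.
Swapping Ridgeline↔Ember (Ridgeline→Machine M4 1951 ops/s, Ember→Machine M3 344 ops/s) loses 1546.
Checked against all permutations: 7438 ops/s is optimal.
Delta's own top instance is Machine M3 (2317 ops/s), but forcing Delta→Machine M3 and reassigning the rest optimally gives only 7252 ops/s — worse by 186.

Delta receives Machine M2.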